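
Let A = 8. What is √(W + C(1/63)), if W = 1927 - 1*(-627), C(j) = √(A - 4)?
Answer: 6*√71 ≈ 50.557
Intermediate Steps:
C(j) = 2 (C(j) = √(8 - 4) = √4 = 2)
W = 2554 (W = 1927 + 627 = 2554)
√(W + C(1/63)) = √(2554 + 2) = √2556 = 6*√71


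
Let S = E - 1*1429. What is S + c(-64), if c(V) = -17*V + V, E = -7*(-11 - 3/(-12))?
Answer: -1319/4 ≈ -329.75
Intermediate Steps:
E = 301/4 (E = -7*(-11 - 3*(-1/12)) = -7*(-11 + ¼) = -7*(-43/4) = 301/4 ≈ 75.250)
c(V) = -16*V
S = -5415/4 (S = 301/4 - 1*1429 = 301/4 - 1429 = -5415/4 ≈ -1353.8)
S + c(-64) = -5415/4 - 16*(-64) = -5415/4 + 1024 = -1319/4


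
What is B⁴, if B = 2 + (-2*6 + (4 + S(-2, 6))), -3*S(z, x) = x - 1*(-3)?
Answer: 6561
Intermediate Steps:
S(z, x) = -1 - x/3 (S(z, x) = -(x - 1*(-3))/3 = -(x + 3)/3 = -(3 + x)/3 = -1 - x/3)
B = -9 (B = 2 + (-2*6 + (4 + (-1 - ⅓*6))) = 2 + (-12 + (4 + (-1 - 2))) = 2 + (-12 + (4 - 3)) = 2 + (-12 + 1) = 2 - 11 = -9)
B⁴ = (-9)⁴ = 6561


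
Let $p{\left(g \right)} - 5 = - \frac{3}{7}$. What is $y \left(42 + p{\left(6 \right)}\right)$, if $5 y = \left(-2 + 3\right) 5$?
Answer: $\frac{326}{7} \approx 46.571$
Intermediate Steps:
$p{\left(g \right)} = \frac{32}{7}$ ($p{\left(g \right)} = 5 - \frac{3}{7} = \frac{32}{7}$)
$y = 1$ ($y = \frac{\left(-2 + 3\right) 5}{5} = \frac{1 \cdot 5}{5} = \frac{1}{5} \cdot 5 = 1$)
$y \left(42 + p{\left(6 \right)}\right) = 1 \left(42 + \frac{32}{7}\right) = 1 \cdot \frac{326}{7} = \frac{326}{7}$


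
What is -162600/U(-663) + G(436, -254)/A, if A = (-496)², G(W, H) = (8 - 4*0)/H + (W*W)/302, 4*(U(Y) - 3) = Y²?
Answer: -255265243449079/172823058951616 ≈ -1.4770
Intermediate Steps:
U(Y) = 3 + Y²/4
G(W, H) = 8/H + W²/302 (G(W, H) = (8 + 0)/H + W²*(1/302) = 8/H + W²/302)
A = 246016
-162600/U(-663) + G(436, -254)/A = -162600/(3 + (¼)*(-663)²) + (8/(-254) + (1/302)*436²)/246016 = -162600/(3 + (¼)*439569) + (8*(-1/254) + (1/302)*190096)*(1/246016) = -162600/(3 + 439569/4) + (-4/127 + 95048/151)*(1/246016) = -162600/439581/4 + (12070492/19177)*(1/246016) = -162600*4/439581 + 3017623/1179462208 = -216800/146527 + 3017623/1179462208 = -255265243449079/172823058951616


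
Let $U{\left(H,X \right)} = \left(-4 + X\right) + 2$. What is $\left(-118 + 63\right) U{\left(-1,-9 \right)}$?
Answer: $605$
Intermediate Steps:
$U{\left(H,X \right)} = -2 + X$
$\left(-118 + 63\right) U{\left(-1,-9 \right)} = \left(-118 + 63\right) \left(-2 - 9\right) = \left(-55\right) \left(-11\right) = 605$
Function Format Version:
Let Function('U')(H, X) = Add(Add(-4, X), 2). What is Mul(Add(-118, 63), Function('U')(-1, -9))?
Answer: 605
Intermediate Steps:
Function('U')(H, X) = Add(-2, X)
Mul(Add(-118, 63), Function('U')(-1, -9)) = Mul(Add(-118, 63), Add(-2, -9)) = Mul(-55, -11) = 605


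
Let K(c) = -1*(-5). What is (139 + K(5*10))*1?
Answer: 144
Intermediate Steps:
K(c) = 5
(139 + K(5*10))*1 = (139 + 5)*1 = 144*1 = 144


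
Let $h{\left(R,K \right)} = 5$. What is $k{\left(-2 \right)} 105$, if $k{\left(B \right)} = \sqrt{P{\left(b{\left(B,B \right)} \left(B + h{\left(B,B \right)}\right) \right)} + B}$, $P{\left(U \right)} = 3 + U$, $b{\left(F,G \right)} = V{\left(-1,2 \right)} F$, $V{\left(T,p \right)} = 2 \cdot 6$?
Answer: $105 i \sqrt{71} \approx 884.75 i$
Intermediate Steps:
$V{\left(T,p \right)} = 12$
$b{\left(F,G \right)} = 12 F$
$k{\left(B \right)} = \sqrt{3 + B + 12 B \left(5 + B\right)}$ ($k{\left(B \right)} = \sqrt{\left(3 + 12 B \left(B + 5\right)\right) + B} = \sqrt{\left(3 + 12 B \left(5 + B\right)\right) + B} = \sqrt{3 + B + 12 B \left(5 + B\right)}$)
$k{\left(-2 \right)} 105 = \sqrt{3 - 2 + 12 \left(-2\right) \left(5 - 2\right)} 105 = \sqrt{3 - 2 + 12 \left(-2\right) 3} \cdot 105 = \sqrt{3 - 2 - 72} \cdot 105 = \sqrt{-71} \cdot 105 = i \sqrt{71} \cdot 105 = 105 i \sqrt{71}$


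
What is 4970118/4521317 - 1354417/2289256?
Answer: 5254123845019/10350452070152 ≈ 0.50762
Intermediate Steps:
4970118/4521317 - 1354417/2289256 = 5254123845019/10350452070152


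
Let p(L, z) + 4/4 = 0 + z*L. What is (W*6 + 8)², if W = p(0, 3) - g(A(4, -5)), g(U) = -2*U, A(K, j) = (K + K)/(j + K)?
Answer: 8836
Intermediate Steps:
A(K, j) = 2*K/(K + j) (A(K, j) = (2*K)/(K + j) = 2*K/(K + j))
p(L, z) = -1 + L*z (p(L, z) = -1 + (0 + z*L) = -1 + (0 + L*z) = -1 + L*z)
W = -17 (W = (-1 + 0*3) - (-2)*2*4/(4 - 5) = (-1 + 0) - (-2)*2*4/(-1) = -1 - (-2)*2*4*(-1) = -1 - (-2)*(-8) = -1 - 1*16 = -1 - 16 = -17)
(W*6 + 8)² = (-17*6 + 8)² = (-102 + 8)² = (-94)² = 8836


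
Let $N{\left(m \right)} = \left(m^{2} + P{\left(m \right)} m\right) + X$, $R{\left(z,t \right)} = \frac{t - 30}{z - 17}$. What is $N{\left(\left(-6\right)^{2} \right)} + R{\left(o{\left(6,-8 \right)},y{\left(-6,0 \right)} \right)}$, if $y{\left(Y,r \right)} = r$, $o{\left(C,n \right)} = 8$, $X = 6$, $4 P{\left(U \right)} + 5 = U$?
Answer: $\frac{4753}{3} \approx 1584.3$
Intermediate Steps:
$P{\left(U \right)} = - \frac{5}{4} + \frac{U}{4}$
$R{\left(z,t \right)} = \frac{-30 + t}{-17 + z}$
$N{\left(m \right)} = 6 + m^{2} + m \left(- \frac{5}{4} + \frac{m}{4}\right)$ ($N{\left(m \right)} = \left(m^{2} + \left(- \frac{5}{4} + \frac{m}{4}\right) m\right) + 6 = \left(m^{2} + m \left(- \frac{5}{4} + \frac{m}{4}\right)\right) + 6 = 6 + m^{2} + m \left(- \frac{5}{4} + \frac{m}{4}\right)$)
$N{\left(\left(-6\right)^{2} \right)} + R{\left(o{\left(6,-8 \right)},y{\left(-6,0 \right)} \right)} = \left(6 - \frac{5 \left(-6\right)^{2}}{4} + \frac{5 \left(\left(-6\right)^{2}\right)^{2}}{4}\right) + \frac{-30 + 0}{-17 + 8} = \left(6 - 45 + \frac{5 \cdot 36^{2}}{4}\right) + \frac{1}{-9} \left(-30\right) = \left(6 - 45 + \frac{5}{4} \cdot 1296\right) - - \frac{10}{3} = \left(6 - 45 + 1620\right) + \frac{10}{3} = 1581 + \frac{10}{3} = \frac{4753}{3}$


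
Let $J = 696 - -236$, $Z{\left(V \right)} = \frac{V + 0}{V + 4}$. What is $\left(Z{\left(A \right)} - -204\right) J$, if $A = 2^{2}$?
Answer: $190594$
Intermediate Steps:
$A = 4$
$Z{\left(V \right)} = \frac{V}{4 + V}$
$J = 932$ ($J = 696 + 236 = 932$)
$\left(Z{\left(A \right)} - -204\right) J = \left(\frac{4}{4 + 4} - -204\right) 932 = \left(\frac{4}{8} + 204\right) 932 = \left(4 \cdot \frac{1}{8} + 204\right) 932 = \left(\frac{1}{2} + 204\right) 932 = \frac{409}{2} \cdot 932 = 190594$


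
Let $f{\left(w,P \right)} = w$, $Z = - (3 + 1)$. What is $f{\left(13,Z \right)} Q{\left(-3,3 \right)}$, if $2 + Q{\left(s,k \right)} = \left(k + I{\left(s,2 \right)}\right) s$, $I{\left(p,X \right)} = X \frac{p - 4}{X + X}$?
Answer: $- \frac{13}{2} \approx -6.5$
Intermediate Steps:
$I{\left(p,X \right)} = -2 + \frac{p}{2}$ ($I{\left(p,X \right)} = X \frac{-4 + p}{2 X} = -2 + \frac{p}{2}$)
$Z = -4$ ($Z = \left(-1\right) 4 = -4$)
$Q{\left(s,k \right)} = -2 + s \left(-2 + k + \frac{s}{2}\right)$ ($Q{\left(s,k \right)} = -2 + \left(k + \left(-2 + \frac{s}{2}\right)\right) s = -2 + \left(-2 + k + \frac{s}{2}\right) s = -2 + s \left(-2 + k + \frac{s}{2}\right)$)
$f{\left(13,Z \right)} Q{\left(-3,3 \right)} = 13 \left(-2 + 3 \left(-3\right) + \frac{1}{2} \left(-3\right) \left(-4 - 3\right)\right) = 13 \left(-2 - 9 + \frac{1}{2} \left(-3\right) \left(-7\right)\right) = 13 \left(-2 - 9 + \frac{21}{2}\right) = 13 \left(- \frac{1}{2}\right) = - \frac{13}{2}$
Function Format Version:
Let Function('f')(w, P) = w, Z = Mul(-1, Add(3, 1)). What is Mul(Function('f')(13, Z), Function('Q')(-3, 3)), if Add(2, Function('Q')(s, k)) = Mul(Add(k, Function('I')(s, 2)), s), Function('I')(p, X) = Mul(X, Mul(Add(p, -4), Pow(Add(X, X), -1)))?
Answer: Rational(-13, 2) ≈ -6.5000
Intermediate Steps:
Function('I')(p, X) = Add(-2, Mul(Rational(1, 2), p)) (Function('I')(p, X) = Mul(X, Mul(Add(-4, p), Pow(Mul(2, X), -1))) = Mul(X, Mul(Add(-4, p), Mul(Rational(1, 2), Pow(X, -1)))) = Mul(X, Mul(Rational(1, 2), Pow(X, -1), Add(-4, p))) = Add(-2, Mul(Rational(1, 2), p)))
Z = -4 (Z = Mul(-1, 4) = -4)
Function('Q')(s, k) = Add(-2, Mul(s, Add(-2, k, Mul(Rational(1, 2), s)))) (Function('Q')(s, k) = Add(-2, Mul(Add(k, Add(-2, Mul(Rational(1, 2), s))), s)) = Add(-2, Mul(Add(-2, k, Mul(Rational(1, 2), s)), s)) = Add(-2, Mul(s, Add(-2, k, Mul(Rational(1, 2), s)))))
Mul(Function('f')(13, Z), Function('Q')(-3, 3)) = Mul(13, Add(-2, Mul(3, -3), Mul(Rational(1, 2), -3, Add(-4, -3)))) = Mul(13, Add(-2, -9, Mul(Rational(1, 2), -3, -7))) = Mul(13, Add(-2, -9, Rational(21, 2))) = Mul(13, Rational(-1, 2)) = Rational(-13, 2)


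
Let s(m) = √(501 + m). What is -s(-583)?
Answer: -I*√82 ≈ -9.0554*I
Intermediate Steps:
-s(-583) = -√(501 - 583) = -√(-82) = -I*√82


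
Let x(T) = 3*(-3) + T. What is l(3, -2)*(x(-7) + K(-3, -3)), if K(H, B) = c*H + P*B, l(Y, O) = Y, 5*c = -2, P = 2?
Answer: -312/5 ≈ -62.400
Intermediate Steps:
c = -⅖ (c = (⅕)*(-2) = -⅖ ≈ -0.40000)
K(H, B) = 2*B - 2*H/5 (K(H, B) = -2*H/5 + 2*B = 2*B - 2*H/5)
x(T) = -9 + T
l(3, -2)*(x(-7) + K(-3, -3)) = 3*((-9 - 7) + (2*(-3) - ⅖*(-3))) = 3*(-16 + (-6 + 6/5)) = 3*(-16 - 24/5) = 3*(-104/5) = -312/5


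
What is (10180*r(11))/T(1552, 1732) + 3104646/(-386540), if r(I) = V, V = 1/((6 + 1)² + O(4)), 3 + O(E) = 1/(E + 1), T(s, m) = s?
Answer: -887482111/112483140 ≈ -7.8899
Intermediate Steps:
O(E) = -3 + 1/(1 + E) (O(E) = -3 + 1/(E + 1) = -3 + 1/(1 + E))
V = 5/231 (V = 1/((6 + 1)² + (-2 - 3*4)/(1 + 4)) = 1/(7² + (-2 - 12)/5) = 1/(49 + (⅕)*(-14)) = 1/(49 - 14/5) = 1/(231/5) = 5/231 ≈ 0.021645)
r(I) = 5/231
(10180*r(11))/T(1552, 1732) + 3104646/(-386540) = (10180*(5/231))/1552 + 3104646/(-386540) = (50900/231)*(1/1552) + 3104646*(-1/386540) = 12725/89628 - 1552323/193270 = -887482111/112483140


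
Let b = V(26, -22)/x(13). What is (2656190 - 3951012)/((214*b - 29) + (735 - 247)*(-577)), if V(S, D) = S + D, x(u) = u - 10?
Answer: 3884466/843959 ≈ 4.6027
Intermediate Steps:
x(u) = -10 + u
V(S, D) = D + S
b = 4/3 (b = (-22 + 26)/(-10 + 13) = 4/3 ≈ 1.3333)
(2656190 - 3951012)/((214*b - 29) + (735 - 247)*(-577)) = (2656190 - 3951012)/((214*(4/3) - 29) + (735 - 247)*(-577)) = -1294822/((856/3 - 29) + 488*(-577)) = -1294822/(769/3 - 281576) = -1294822/(-843959/3) = -1294822*(-3/843959) = 3884466/843959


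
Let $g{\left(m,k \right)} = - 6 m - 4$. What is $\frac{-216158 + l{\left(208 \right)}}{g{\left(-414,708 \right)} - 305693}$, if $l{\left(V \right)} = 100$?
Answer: $\frac{216058}{303213} \approx 0.71256$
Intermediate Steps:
$g{\left(m,k \right)} = -4 - 6 m$
$\frac{-216158 + l{\left(208 \right)}}{g{\left(-414,708 \right)} - 305693} = \frac{-216158 + 100}{\left(-4 - -2484\right) - 305693} = - \frac{216058}{\left(-4 + 2484\right) - 305693} = - \frac{216058}{2480 - 305693} = - \frac{216058}{-303213} = \left(-216058\right) \left(- \frac{1}{303213}\right) = \frac{216058}{303213}$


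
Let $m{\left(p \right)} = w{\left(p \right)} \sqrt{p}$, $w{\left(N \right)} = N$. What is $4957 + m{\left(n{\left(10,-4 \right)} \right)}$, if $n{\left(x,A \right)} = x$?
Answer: $4957 + 10 \sqrt{10} \approx 4988.6$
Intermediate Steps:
$m{\left(p \right)} = p^{\frac{3}{2}}$ ($m{\left(p \right)} = p \sqrt{p} = p^{\frac{3}{2}}$)
$4957 + m{\left(n{\left(10,-4 \right)} \right)} = 4957 + 10^{\frac{3}{2}} = 4957 + 10 \sqrt{10}$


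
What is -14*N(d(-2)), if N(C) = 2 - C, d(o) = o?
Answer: -56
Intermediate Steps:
-14*N(d(-2)) = -14*(2 - 1*(-2)) = -14*(2 + 2) = -14*4 = -56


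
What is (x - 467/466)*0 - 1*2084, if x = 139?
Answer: -2084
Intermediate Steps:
(x - 467/466)*0 - 1*2084 = (139 - 467/466)*0 - 1*2084 = (139 - 467/466)*0 - 2084 = (64307/466)*0 - 2084 = 0 - 2084 = -2084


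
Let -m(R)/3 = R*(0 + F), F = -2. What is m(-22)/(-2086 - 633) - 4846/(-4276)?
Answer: 6870353/5813222 ≈ 1.1818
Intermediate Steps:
m(R) = 6*R (m(R) = -3*R*(0 - 2) = -3*R*(-2) = -(-6)*R = 6*R)
m(-22)/(-2086 - 633) - 4846/(-4276) = (6*(-22))/(-2086 - 633) - 4846/(-4276) = -132/(-2719) - 4846*(-1/4276) = -132*(-1/2719) + 2423/2138 = 132/2719 + 2423/2138 = 6870353/5813222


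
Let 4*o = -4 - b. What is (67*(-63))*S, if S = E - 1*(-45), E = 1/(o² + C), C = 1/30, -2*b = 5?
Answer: -35772975/167 ≈ -2.1421e+5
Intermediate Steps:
b = -5/2 (b = -½*5 = -5/2 ≈ -2.5000)
o = -3/8 (o = (-4 - 1*(-5/2))/4 = (-4 + 5/2)/4 = (¼)*(-3/2) = -3/8 ≈ -0.37500)
C = 1/30 ≈ 0.033333
E = 960/167 (E = 1/((-3/8)² + 1/30) = 1/(9/64 + 1/30) = 1/(167/960) = 960/167 ≈ 5.7485)
S = 8475/167 (S = 960/167 - 1*(-45) = 960/167 + 45 = 8475/167 ≈ 50.748)
(67*(-63))*S = (67*(-63))*(8475/167) = -4221*8475/167 = -35772975/167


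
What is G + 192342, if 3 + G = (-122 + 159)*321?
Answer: 204216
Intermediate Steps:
G = 11874 (G = -3 + (-122 + 159)*321 = -3 + 37*321 = -3 + 11877 = 11874)
G + 192342 = 11874 + 192342 = 204216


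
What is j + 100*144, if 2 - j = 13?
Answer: 14389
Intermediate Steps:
j = -11 (j = 2 - 1*13 = 2 - 13 = -11)
j + 100*144 = -11 + 100*144 = -11 + 14400 = 14389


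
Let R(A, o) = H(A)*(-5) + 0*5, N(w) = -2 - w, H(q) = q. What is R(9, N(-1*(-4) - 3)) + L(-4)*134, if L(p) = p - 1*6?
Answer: -1385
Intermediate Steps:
L(p) = -6 + p (L(p) = p - 6 = -6 + p)
R(A, o) = -5*A (R(A, o) = A*(-5) + 0*5 = -5*A + 0 = -5*A)
R(9, N(-1*(-4) - 3)) + L(-4)*134 = -5*9 + (-6 - 4)*134 = -45 - 10*134 = -45 - 1340 = -1385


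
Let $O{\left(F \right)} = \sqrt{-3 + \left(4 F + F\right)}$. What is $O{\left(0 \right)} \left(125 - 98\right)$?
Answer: $27 i \sqrt{3} \approx 46.765 i$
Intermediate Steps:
$O{\left(F \right)} = \sqrt{-3 + 5 F}$
$O{\left(0 \right)} \left(125 - 98\right) = \sqrt{-3 + 5 \cdot 0} \left(125 - 98\right) = \sqrt{-3 + 0} \left(125 - 98\right) = \sqrt{-3} \left(125 - 98\right) = i \sqrt{3} \cdot 27 = 27 i \sqrt{3}$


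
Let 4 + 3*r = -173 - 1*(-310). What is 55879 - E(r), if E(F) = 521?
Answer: 55358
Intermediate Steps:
r = 133/3 (r = -4/3 + (-173 - 1*(-310))/3 = -4/3 + (-173 + 310)/3 = -4/3 + (⅓)*137 = -4/3 + 137/3 = 133/3 ≈ 44.333)
55879 - E(r) = 55879 - 1*521 = 55879 - 521 = 55358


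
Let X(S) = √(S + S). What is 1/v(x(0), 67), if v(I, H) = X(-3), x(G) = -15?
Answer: -I*√6/6 ≈ -0.40825*I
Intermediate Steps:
X(S) = √2*√S (X(S) = √(2*S) = √2*√S)
v(I, H) = I*√6 (v(I, H) = √2*√(-3) = √2*(I*√3) = I*√6)
1/v(x(0), 67) = 1/(I*√6) = -I*√6/6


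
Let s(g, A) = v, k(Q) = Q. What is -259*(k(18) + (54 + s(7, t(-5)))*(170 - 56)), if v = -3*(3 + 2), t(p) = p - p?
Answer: -1156176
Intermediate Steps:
t(p) = 0
v = -15 (v = -3*5 = -15)
s(g, A) = -15
-259*(k(18) + (54 + s(7, t(-5)))*(170 - 56)) = -259*(18 + (54 - 15)*(170 - 56)) = -259*(18 + 39*114) = -259*(18 + 4446) = -259*4464 = -1156176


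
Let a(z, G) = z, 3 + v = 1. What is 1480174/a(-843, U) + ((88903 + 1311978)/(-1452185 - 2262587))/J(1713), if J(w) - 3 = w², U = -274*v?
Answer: -1792741183120597411/1021015649011568 ≈ -1755.8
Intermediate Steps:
v = -2 (v = -3 + 1 = -2)
U = 548 (U = -274*(-2) = 548)
J(w) = 3 + w²
1480174/a(-843, U) + ((88903 + 1311978)/(-1452185 - 2262587))/J(1713) = 1480174/(-843) + ((88903 + 1311978)/(-1452185 - 2262587))/(3 + 1713²) = 1480174*(-1/843) + (1400881/(-3714772))/(3 + 2934369) = -1480174/843 + (1400881*(-1/3714772))/2934372 = -1480174/843 - 1400881/3714772*1/2934372 = -1480174/843 - 1400881/10900522943184 = -1792741183120597411/1021015649011568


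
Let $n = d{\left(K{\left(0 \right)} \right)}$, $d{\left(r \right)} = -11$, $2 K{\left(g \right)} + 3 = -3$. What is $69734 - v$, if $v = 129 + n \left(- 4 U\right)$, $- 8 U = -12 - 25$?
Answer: $\frac{138803}{2} \approx 69402.0$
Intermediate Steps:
$K{\left(g \right)} = -3$ ($K{\left(g \right)} = - \frac{3}{2} + \frac{1}{2} \left(-3\right) = - \frac{3}{2} - \frac{3}{2} = -3$)
$U = \frac{37}{8}$ ($U = - \frac{-12 - 25}{8} = \left(- \frac{1}{8}\right) \left(-37\right) = \frac{37}{8} \approx 4.625$)
$n = -11$
$v = \frac{665}{2}$ ($v = 129 - 11 \left(\left(-4\right) \frac{37}{8}\right) = 129 - - \frac{407}{2} = 129 + \frac{407}{2} = \frac{665}{2} \approx 332.5$)
$69734 - v = 69734 - \frac{665}{2} = \frac{138803}{2}$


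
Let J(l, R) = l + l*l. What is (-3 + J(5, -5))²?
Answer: 729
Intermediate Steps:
J(l, R) = l + l²
(-3 + J(5, -5))² = (-3 + 5*(1 + 5))² = (-3 + 5*6)² = (-3 + 30)² = 27² = 729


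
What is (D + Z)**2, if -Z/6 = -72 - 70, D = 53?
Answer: 819025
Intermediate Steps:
Z = 852 (Z = -6*(-72 - 70) = -6*(-142) = 852)
(D + Z)**2 = (53 + 852)**2 = 905**2 = 819025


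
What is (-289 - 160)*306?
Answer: -137394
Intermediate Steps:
(-289 - 160)*306 = -449*306 = -137394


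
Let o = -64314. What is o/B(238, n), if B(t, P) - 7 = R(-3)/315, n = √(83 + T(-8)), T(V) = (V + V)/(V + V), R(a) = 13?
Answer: -10129455/1109 ≈ -9133.9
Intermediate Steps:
T(V) = 1 (T(V) = (2*V)/((2*V)) = (2*V)*(1/(2*V)) = 1)
n = 2*√21 (n = √(83 + 1) = √84 = 2*√21 ≈ 9.1651)
B(t, P) = 2218/315 (B(t, P) = 7 + 13/315 = 2218/315)
o/B(238, n) = -64314/2218/315 = -64314*315/2218 = -10129455/1109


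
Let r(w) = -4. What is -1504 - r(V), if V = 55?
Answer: -1500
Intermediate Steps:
-1504 - r(V) = -1504 - 1*(-4) = -1504 + 4 = -1500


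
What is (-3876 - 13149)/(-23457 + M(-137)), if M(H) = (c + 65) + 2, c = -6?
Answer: 17025/23396 ≈ 0.72769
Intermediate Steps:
M(H) = 61 (M(H) = (-6 + 65) + 2 = 59 + 2 = 61)
(-3876 - 13149)/(-23457 + M(-137)) = (-3876 - 13149)/(-23457 + 61) = -17025/(-23396) = -17025*(-1/23396) = 17025/23396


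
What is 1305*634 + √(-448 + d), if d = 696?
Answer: 827370 + 2*√62 ≈ 8.2739e+5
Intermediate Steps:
1305*634 + √(-448 + d) = 1305*634 + √(-448 + 696) = 827370 + √248 = 827370 + 2*√62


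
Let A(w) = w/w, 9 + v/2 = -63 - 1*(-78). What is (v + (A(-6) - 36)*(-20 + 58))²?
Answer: 1737124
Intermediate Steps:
v = 12 (v = -18 + 2*(-63 - 1*(-78)) = -18 + 2*(-63 + 78) = -18 + 2*15 = -18 + 30 = 12)
A(w) = 1
(v + (A(-6) - 36)*(-20 + 58))² = (12 + (1 - 36)*(-20 + 58))² = (12 - 35*38)² = (12 - 1330)² = (-1318)² = 1737124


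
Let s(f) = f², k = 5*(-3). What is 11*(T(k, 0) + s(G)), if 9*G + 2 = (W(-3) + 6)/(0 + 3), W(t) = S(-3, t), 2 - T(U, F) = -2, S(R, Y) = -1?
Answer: 32087/729 ≈ 44.015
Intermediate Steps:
k = -15
T(U, F) = 4 (T(U, F) = 2 - 1*(-2) = 2 + 2 = 4)
W(t) = -1
G = -1/27 (G = -2/9 + ((-1 + 6)/(0 + 3))/9 = -2/9 + (5/3)/9 = -2/9 + (5*(⅓))/9 = -2/9 + (⅑)*(5/3) = -2/9 + 5/27 = -1/27 ≈ -0.037037)
11*(T(k, 0) + s(G)) = 11*(4 + (-1/27)²) = 11*(4 + 1/729) = 11*(2917/729) = 32087/729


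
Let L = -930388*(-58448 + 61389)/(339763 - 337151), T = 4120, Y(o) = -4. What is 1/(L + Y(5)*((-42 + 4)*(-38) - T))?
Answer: -653/677078065 ≈ -9.6444e-7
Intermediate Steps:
L = -684067777/653 (L = -930388/(2612/2941) = -930388/(2612*(1/2941)) = -930388/2612/2941 = -930388*2941/2612 = -684067777/653 ≈ -1.0476e+6)
1/(L + Y(5)*((-42 + 4)*(-38) - T)) = 1/(-684067777/653 - 4*((-42 + 4)*(-38) - 1*4120)) = 1/(-684067777/653 - 4*(-38*(-38) - 4120)) = 1/(-684067777/653 - 4*(1444 - 4120)) = 1/(-684067777/653 - 4*(-2676)) = 1/(-684067777/653 + 10704) = 1/(-677078065/653) = -653/677078065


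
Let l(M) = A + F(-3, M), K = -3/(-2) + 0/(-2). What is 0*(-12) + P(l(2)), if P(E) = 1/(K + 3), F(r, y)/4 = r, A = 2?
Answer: 2/9 ≈ 0.22222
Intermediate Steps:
F(r, y) = 4*r
K = 3/2 (K = -3*(-½) + 0*(-½) = 3/2 + 0 = 3/2 ≈ 1.5000)
l(M) = -10 (l(M) = 2 + 4*(-3) = 2 - 12 = -10)
P(E) = 2/9 (P(E) = 1/(3/2 + 3) = 1/(9/2) = 2/9)
0*(-12) + P(l(2)) = 0*(-12) + 2/9 = 0 + 2/9 = 2/9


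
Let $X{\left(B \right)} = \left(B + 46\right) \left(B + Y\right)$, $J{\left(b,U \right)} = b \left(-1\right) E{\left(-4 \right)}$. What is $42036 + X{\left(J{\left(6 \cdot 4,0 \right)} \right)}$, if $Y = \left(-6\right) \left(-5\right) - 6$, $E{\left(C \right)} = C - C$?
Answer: $43140$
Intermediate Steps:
$E{\left(C \right)} = 0$
$Y = 24$ ($Y = 30 - 6 = 24$)
$J{\left(b,U \right)} = 0$ ($J{\left(b,U \right)} = b \left(-1\right) 0 = - b 0 = 0$)
$X{\left(B \right)} = \left(24 + B\right) \left(46 + B\right)$ ($X{\left(B \right)} = \left(B + 46\right) \left(B + 24\right) = \left(46 + B\right) \left(24 + B\right) = \left(24 + B\right) \left(46 + B\right)$)
$42036 + X{\left(J{\left(6 \cdot 4,0 \right)} \right)} = 42036 + \left(1104 + 0^{2} + 70 \cdot 0\right) = 42036 + \left(1104 + 0 + 0\right) = 42036 + 1104 = 43140$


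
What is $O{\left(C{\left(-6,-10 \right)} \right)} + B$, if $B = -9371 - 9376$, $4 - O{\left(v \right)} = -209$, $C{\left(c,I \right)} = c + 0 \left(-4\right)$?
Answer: $-18534$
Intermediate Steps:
$C{\left(c,I \right)} = c$ ($C{\left(c,I \right)} = c + 0 = c$)
$O{\left(v \right)} = 213$ ($O{\left(v \right)} = 4 - -209 = 4 + 209 = 213$)
$B = -18747$
$O{\left(C{\left(-6,-10 \right)} \right)} + B = 213 - 18747 = -18534$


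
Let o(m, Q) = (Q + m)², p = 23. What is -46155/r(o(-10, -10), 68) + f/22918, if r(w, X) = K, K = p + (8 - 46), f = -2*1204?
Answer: 5036877/1637 ≈ 3076.9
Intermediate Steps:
f = -2408
K = -15 (K = 23 + (8 - 46) = 23 - 38 = -15)
r(w, X) = -15
-46155/r(o(-10, -10), 68) + f/22918 = -46155/(-15) - 2408/22918 = -46155*(-1/15) - 2408*1/22918 = 3077 - 172/1637 = 5036877/1637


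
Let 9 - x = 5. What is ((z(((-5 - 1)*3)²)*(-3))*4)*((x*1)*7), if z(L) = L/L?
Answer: -336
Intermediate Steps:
x = 4 (x = 9 - 1*5 = 9 - 5 = 4)
z(L) = 1
((z(((-5 - 1)*3)²)*(-3))*4)*((x*1)*7) = ((1*(-3))*4)*((4*1)*7) = (-3*4)*(4*7) = -12*28 = -336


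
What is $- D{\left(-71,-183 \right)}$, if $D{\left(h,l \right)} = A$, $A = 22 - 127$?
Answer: $105$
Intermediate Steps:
$A = -105$ ($A = 22 - 127 = -105$)
$D{\left(h,l \right)} = -105$
$- D{\left(-71,-183 \right)} = \left(-1\right) \left(-105\right) = 105$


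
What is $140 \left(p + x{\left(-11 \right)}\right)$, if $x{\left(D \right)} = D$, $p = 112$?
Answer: $14140$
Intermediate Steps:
$140 \left(p + x{\left(-11 \right)}\right) = 140 \left(112 - 11\right) = 140 \cdot 101 = 14140$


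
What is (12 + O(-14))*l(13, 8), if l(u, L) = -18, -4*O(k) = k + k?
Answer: -342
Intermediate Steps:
O(k) = -k/2 (O(k) = -(k + k)/4 = -k/2)
(12 + O(-14))*l(13, 8) = (12 - ½*(-14))*(-18) = (12 + 7)*(-18) = 19*(-18) = -342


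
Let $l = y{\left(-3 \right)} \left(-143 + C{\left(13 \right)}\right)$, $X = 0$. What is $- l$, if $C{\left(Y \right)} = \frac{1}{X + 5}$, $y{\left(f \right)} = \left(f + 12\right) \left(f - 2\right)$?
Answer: $-6426$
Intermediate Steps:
$y{\left(f \right)} = \left(-2 + f\right) \left(12 + f\right)$ ($y{\left(f \right)} = \left(12 + f\right) \left(-2 + f\right) = \left(-2 + f\right) \left(12 + f\right)$)
$C{\left(Y \right)} = \frac{1}{5}$ ($C{\left(Y \right)} = \frac{1}{0 + 5} = \frac{1}{5}$)
$l = 6426$ ($l = \left(-24 + \left(-3\right)^{2} + 10 \left(-3\right)\right) \left(-143 + \frac{1}{5}\right) = \left(-24 + 9 - 30\right) \left(- \frac{714}{5}\right) = \left(-45\right) \left(- \frac{714}{5}\right) = 6426$)
$- l = \left(-1\right) 6426 = -6426$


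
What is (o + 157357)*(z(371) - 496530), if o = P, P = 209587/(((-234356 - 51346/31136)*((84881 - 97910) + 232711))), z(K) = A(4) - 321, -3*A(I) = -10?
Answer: -31331829576599071198612609/400752678608921 ≈ -7.8182e+10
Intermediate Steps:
A(I) = 10/3 (A(I) = -⅓*(-10) = 10/3)
z(K) = -953/3 (z(K) = 10/3 - 321 = -953/3)
P = -1631425208/400752678608921 (P = 209587/(((-234356 - 51346*1/31136)*(-13029 + 232711))) = 209587/(((-234356 - 25673/15568)*219682)) = 209587/((-3648479881/15568*219682)) = 209587/(-400752678608921/7784) = 209587*(-7784/400752678608921) = -1631425208/400752678608921 ≈ -4.0709e-6)
o = -1631425208/400752678608921 ≈ -4.0709e-6
(o + 157357)*(z(371) - 496530) = (-1631425208/400752678608921 + 157357)*(-953/3 - 496530) = (63061239246232556589/400752678608921)*(-1490543/3) = -31331829576599071198612609/400752678608921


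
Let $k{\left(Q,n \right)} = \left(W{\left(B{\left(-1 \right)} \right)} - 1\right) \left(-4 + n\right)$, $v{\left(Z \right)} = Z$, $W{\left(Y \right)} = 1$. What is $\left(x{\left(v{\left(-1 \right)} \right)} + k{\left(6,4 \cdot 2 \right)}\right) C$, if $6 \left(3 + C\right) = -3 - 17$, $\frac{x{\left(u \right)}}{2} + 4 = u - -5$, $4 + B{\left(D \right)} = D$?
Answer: $0$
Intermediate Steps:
$B{\left(D \right)} = -4 + D$
$x{\left(u \right)} = 2 + 2 u$ ($x{\left(u \right)} = -8 + 2 \left(u - -5\right) = -8 + 2 \left(u + 5\right) = -8 + 2 \left(5 + u\right) = -8 + \left(10 + 2 u\right) = 2 + 2 u$)
$k{\left(Q,n \right)} = 0$ ($k{\left(Q,n \right)} = \left(1 - 1\right) \left(-4 + n\right) = 0 \left(-4 + n\right) = 0$)
$C = - \frac{19}{3}$ ($C = -3 + \frac{-3 - 17}{6} = -3 + \frac{1}{6} \left(-20\right) = -3 - \frac{10}{3} = - \frac{19}{3} \approx -6.3333$)
$\left(x{\left(v{\left(-1 \right)} \right)} + k{\left(6,4 \cdot 2 \right)}\right) C = \left(\left(2 + 2 \left(-1\right)\right) + 0\right) \left(- \frac{19}{3}\right) = \left(\left(2 - 2\right) + 0\right) \left(- \frac{19}{3}\right) = \left(0 + 0\right) \left(- \frac{19}{3}\right) = 0 \left(- \frac{19}{3}\right) = 0$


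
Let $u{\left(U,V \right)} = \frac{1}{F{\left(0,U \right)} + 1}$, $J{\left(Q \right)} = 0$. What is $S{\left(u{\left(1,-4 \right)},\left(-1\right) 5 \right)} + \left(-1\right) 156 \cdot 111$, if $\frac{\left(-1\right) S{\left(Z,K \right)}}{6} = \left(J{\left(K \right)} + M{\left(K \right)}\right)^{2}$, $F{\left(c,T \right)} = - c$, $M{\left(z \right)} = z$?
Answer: $-17466$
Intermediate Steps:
$u{\left(U,V \right)} = 1$ ($u{\left(U,V \right)} = \frac{1}{\left(-1\right) 0 + 1} = \frac{1}{0 + 1} = 1^{-1} = 1$)
$S{\left(Z,K \right)} = - 6 K^{2}$ ($S{\left(Z,K \right)} = - 6 \left(0 + K\right)^{2} = - 6 K^{2}$)
$S{\left(u{\left(1,-4 \right)},\left(-1\right) 5 \right)} + \left(-1\right) 156 \cdot 111 = - 6 \left(\left(-1\right) 5\right)^{2} + \left(-1\right) 156 \cdot 111 = - 6 \left(-5\right)^{2} - 17316 = \left(-6\right) 25 - 17316 = -150 - 17316 = -17466$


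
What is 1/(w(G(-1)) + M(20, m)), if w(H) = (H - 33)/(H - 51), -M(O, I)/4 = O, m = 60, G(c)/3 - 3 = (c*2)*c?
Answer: -2/159 ≈ -0.012579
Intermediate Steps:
G(c) = 9 + 6*c**2 (G(c) = 9 + 3*((c*2)*c) = 9 + 3*((2*c)*c) = 9 + 3*(2*c**2) = 9 + 6*c**2)
M(O, I) = -4*O
w(H) = (-33 + H)/(-51 + H)
1/(w(G(-1)) + M(20, m)) = 1/((-33 + (9 + 6*(-1)**2))/(-51 + (9 + 6*(-1)**2)) - 4*20) = 1/((-33 + (9 + 6*1))/(-51 + (9 + 6*1)) - 80) = 1/((-33 + (9 + 6))/(-51 + (9 + 6)) - 80) = 1/((-33 + 15)/(-51 + 15) - 80) = 1/(-18/(-36) - 80) = 1/(-1/36*(-18) - 80) = 1/(1/2 - 80) = 1/(-159/2) = -2/159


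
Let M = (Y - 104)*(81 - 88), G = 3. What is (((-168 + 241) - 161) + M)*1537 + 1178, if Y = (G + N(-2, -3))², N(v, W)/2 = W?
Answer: 888027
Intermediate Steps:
N(v, W) = 2*W
Y = 9 (Y = (3 + 2*(-3))² = (3 - 6)² = (-3)² = 9)
M = 665 (M = (9 - 104)*(81 - 88) = -95*(-7) = 665)
(((-168 + 241) - 161) + M)*1537 + 1178 = (((-168 + 241) - 161) + 665)*1537 + 1178 = ((73 - 161) + 665)*1537 + 1178 = (-88 + 665)*1537 + 1178 = 577*1537 + 1178 = 886849 + 1178 = 888027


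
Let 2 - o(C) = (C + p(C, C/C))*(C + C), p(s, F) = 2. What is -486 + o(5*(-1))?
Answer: -514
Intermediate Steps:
o(C) = 2 - 2*C*(2 + C) (o(C) = 2 - (C + 2)*(C + C) = 2 - (2 + C)*2*C = 2 - 2*C*(2 + C))
-486 + o(5*(-1)) = -486 + (2 - 20*(-1) - 2*(5*(-1))²) = -486 + (2 - 4*(-5) - 2*(-5)²) = -486 + (2 + 20 - 2*25) = -486 + (2 + 20 - 50) = -486 - 28 = -514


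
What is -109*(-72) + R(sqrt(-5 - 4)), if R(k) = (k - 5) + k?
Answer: 7843 + 6*I ≈ 7843.0 + 6.0*I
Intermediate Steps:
R(k) = -5 + 2*k (R(k) = (-5 + k) + k = -5 + 2*k)
-109*(-72) + R(sqrt(-5 - 4)) = -109*(-72) + (-5 + 2*sqrt(-5 - 4)) = 7848 + (-5 + 2*sqrt(-9)) = 7848 + (-5 + 2*(3*I)) = 7848 + (-5 + 6*I) = 7843 + 6*I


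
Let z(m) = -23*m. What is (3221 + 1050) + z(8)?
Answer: 4087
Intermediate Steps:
(3221 + 1050) + z(8) = (3221 + 1050) - 23*8 = 4271 - 184 = 4087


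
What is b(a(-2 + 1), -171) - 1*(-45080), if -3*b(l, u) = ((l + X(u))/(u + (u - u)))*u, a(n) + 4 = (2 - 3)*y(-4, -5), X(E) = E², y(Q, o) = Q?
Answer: 35333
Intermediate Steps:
a(n) = 0 (a(n) = -4 + (2 - 3)*(-4) = -4 - 1*(-4) = -4 + 4 = 0)
b(l, u) = -l/3 - u²/3 (b(l, u) = -(l + u²)/(u + (u - u))*u/3 = -(l + u²)/(u + 0)*u/3 = -(l + u²)/u*u/3 = -(l + u²)/3 = -l/3 - u²/3)
b(a(-2 + 1), -171) - 1*(-45080) = (-⅓*0 - ⅓*(-171)²) - 1*(-45080) = (0 - ⅓*29241) + 45080 = (0 - 9747) + 45080 = -9747 + 45080 = 35333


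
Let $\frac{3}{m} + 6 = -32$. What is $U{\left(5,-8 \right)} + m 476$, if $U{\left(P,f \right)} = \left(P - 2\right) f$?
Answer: $- \frac{1170}{19} \approx -61.579$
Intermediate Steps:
$m = - \frac{3}{38}$ ($m = \frac{3}{-6 - 32} = \frac{3}{-38} = 3 \left(- \frac{1}{38}\right) = - \frac{3}{38} \approx -0.078947$)
$U{\left(P,f \right)} = f \left(-2 + P\right)$ ($U{\left(P,f \right)} = \left(-2 + P\right) f = f \left(-2 + P\right)$)
$U{\left(5,-8 \right)} + m 476 = - 8 \left(-2 + 5\right) - \frac{714}{19} = \left(-8\right) 3 - \frac{714}{19} = -24 - \frac{714}{19} = - \frac{1170}{19}$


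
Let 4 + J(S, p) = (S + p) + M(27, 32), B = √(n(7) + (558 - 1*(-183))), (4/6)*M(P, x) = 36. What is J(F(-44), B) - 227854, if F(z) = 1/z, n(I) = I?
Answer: -10023377/44 + 2*√187 ≈ -2.2778e+5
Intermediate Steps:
M(P, x) = 54 (M(P, x) = (3/2)*36 = 54)
B = 2*√187 (B = √(7 + (558 - 1*(-183))) = √(7 + (558 + 183)) = √(7 + 741) = √748 = 2*√187 ≈ 27.350)
J(S, p) = 50 + S + p (J(S, p) = -4 + ((S + p) + 54) = -4 + (54 + S + p) = 50 + S + p)
J(F(-44), B) - 227854 = (50 + 1/(-44) + 2*√187) - 227854 = (50 - 1/44 + 2*√187) - 227854 = (2199/44 + 2*√187) - 227854 = -10023377/44 + 2*√187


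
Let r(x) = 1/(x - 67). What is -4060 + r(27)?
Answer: -162401/40 ≈ -4060.0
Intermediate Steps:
r(x) = 1/(-67 + x)
-4060 + r(27) = -4060 + 1/(-67 + 27) = -4060 + 1/(-40) = -4060 - 1/40 = -162401/40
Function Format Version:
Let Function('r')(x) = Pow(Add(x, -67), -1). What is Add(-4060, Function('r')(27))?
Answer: Rational(-162401, 40) ≈ -4060.0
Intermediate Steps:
Function('r')(x) = Pow(Add(-67, x), -1)
Add(-4060, Function('r')(27)) = Add(-4060, Pow(Add(-67, 27), -1)) = Add(-4060, Pow(-40, -1)) = Add(-4060, Rational(-1, 40)) = Rational(-162401, 40)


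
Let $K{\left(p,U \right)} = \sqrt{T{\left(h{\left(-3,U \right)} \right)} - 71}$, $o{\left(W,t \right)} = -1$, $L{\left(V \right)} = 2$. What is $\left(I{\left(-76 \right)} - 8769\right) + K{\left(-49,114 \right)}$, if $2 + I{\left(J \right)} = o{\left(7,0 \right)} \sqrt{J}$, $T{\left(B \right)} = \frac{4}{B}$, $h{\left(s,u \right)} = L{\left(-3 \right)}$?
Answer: $-8771 + i \sqrt{69} - 2 i \sqrt{19} \approx -8771.0 - 0.41117 i$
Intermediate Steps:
$h{\left(s,u \right)} = 2$
$K{\left(p,U \right)} = i \sqrt{69}$ ($K{\left(p,U \right)} = \sqrt{\frac{4}{2} - 71} = \sqrt{4 \cdot \frac{1}{2} - 71} = \sqrt{2 - 71} = \sqrt{-69} = i \sqrt{69}$)
$I{\left(J \right)} = -2 - \sqrt{J}$
$\left(I{\left(-76 \right)} - 8769\right) + K{\left(-49,114 \right)} = \left(\left(-2 - \sqrt{-76}\right) - 8769\right) + i \sqrt{69} = \left(\left(-2 - 2 i \sqrt{19}\right) - 8769\right) + i \sqrt{69} = \left(-8771 - 2 i \sqrt{19}\right) + i \sqrt{69} = -8771 + i \sqrt{69} - 2 i \sqrt{19}$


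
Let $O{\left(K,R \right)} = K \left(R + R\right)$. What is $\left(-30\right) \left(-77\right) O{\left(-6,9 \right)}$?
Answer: $-249480$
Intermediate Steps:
$O{\left(K,R \right)} = 2 K R$ ($O{\left(K,R \right)} = K 2 R = 2 K R$)
$\left(-30\right) \left(-77\right) O{\left(-6,9 \right)} = \left(-30\right) \left(-77\right) 2 \left(-6\right) 9 = 2310 \left(-108\right) = -249480$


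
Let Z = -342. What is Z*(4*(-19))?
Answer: 25992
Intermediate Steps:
Z*(4*(-19)) = -1368*(-19) = -342*(-76) = 25992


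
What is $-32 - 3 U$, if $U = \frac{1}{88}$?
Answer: $- \frac{2819}{88} \approx -32.034$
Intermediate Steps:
$U = \frac{1}{88} \approx 0.011364$
$-32 - 3 U = -32 - \frac{3}{88} = - \frac{2819}{88}$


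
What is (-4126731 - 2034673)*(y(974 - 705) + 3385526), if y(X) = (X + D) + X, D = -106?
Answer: -20862255165032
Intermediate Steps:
y(X) = -106 + 2*X (y(X) = (X - 106) + X = (-106 + X) + X = -106 + 2*X)
(-4126731 - 2034673)*(y(974 - 705) + 3385526) = (-4126731 - 2034673)*((-106 + 2*(974 - 705)) + 3385526) = -6161404*((-106 + 2*269) + 3385526) = -6161404*((-106 + 538) + 3385526) = -6161404*(432 + 3385526) = -6161404*3385958 = -20862255165032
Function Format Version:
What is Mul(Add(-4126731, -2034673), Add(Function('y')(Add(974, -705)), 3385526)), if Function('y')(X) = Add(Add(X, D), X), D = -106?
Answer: -20862255165032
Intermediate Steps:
Function('y')(X) = Add(-106, Mul(2, X)) (Function('y')(X) = Add(Add(X, -106), X) = Add(Add(-106, X), X) = Add(-106, Mul(2, X)))
Mul(Add(-4126731, -2034673), Add(Function('y')(Add(974, -705)), 3385526)) = Mul(Add(-4126731, -2034673), Add(Add(-106, Mul(2, Add(974, -705))), 3385526)) = Mul(-6161404, Add(Add(-106, Mul(2, 269)), 3385526)) = Mul(-6161404, Add(Add(-106, 538), 3385526)) = Mul(-6161404, Add(432, 3385526)) = Mul(-6161404, 3385958) = -20862255165032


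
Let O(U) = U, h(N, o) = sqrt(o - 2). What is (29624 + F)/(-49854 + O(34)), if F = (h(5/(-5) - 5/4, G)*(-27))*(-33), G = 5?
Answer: -7406/12455 - 891*sqrt(3)/49820 ≈ -0.62560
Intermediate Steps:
h(N, o) = sqrt(-2 + o)
F = 891*sqrt(3) (F = (sqrt(-2 + 5)*(-27))*(-33) = (sqrt(3)*(-27))*(-33) = -27*sqrt(3)*(-33) = 891*sqrt(3) ≈ 1543.3)
(29624 + F)/(-49854 + O(34)) = (29624 + 891*sqrt(3))/(-49854 + 34) = (29624 + 891*sqrt(3))/(-49820) = (29624 + 891*sqrt(3))*(-1/49820) = -7406/12455 - 891*sqrt(3)/49820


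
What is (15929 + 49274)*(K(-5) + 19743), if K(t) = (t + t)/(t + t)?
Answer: 1287368032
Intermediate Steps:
K(t) = 1 (K(t) = (2*t)/((2*t)) = (2*t)*(1/(2*t)) = 1)
(15929 + 49274)*(K(-5) + 19743) = (15929 + 49274)*(1 + 19743) = 65203*19744 = 1287368032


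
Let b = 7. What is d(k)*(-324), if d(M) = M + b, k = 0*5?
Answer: -2268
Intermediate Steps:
k = 0
d(M) = 7 + M (d(M) = M + 7 = 7 + M)
d(k)*(-324) = (7 + 0)*(-324) = 7*(-324) = -2268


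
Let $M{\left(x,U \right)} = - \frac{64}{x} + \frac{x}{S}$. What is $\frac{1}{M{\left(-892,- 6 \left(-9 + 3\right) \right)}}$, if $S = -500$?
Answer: $\frac{27875}{51729} \approx 0.53887$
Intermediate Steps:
$M{\left(x,U \right)} = - \frac{64}{x} - \frac{x}{500}$ ($M{\left(x,U \right)} = - \frac{64}{x} + \frac{x}{-500} = - \frac{64}{x} + x \left(- \frac{1}{500}\right) = - \frac{64}{x} - \frac{x}{500}$)
$\frac{1}{M{\left(-892,- 6 \left(-9 + 3\right) \right)}} = \frac{1}{- \frac{64}{-892} - - \frac{223}{125}} = \frac{1}{\left(-64\right) \left(- \frac{1}{892}\right) + \frac{223}{125}} = \frac{1}{\frac{16}{223} + \frac{223}{125}} = \frac{1}{\frac{51729}{27875}} = \frac{27875}{51729}$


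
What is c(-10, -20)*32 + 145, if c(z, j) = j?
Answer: -495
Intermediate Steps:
c(-10, -20)*32 + 145 = -20*32 + 145 = -640 + 145 = -495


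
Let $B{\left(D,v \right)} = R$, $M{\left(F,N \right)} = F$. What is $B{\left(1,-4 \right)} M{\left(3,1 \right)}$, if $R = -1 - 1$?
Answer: $-6$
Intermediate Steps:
$R = -2$ ($R = -1 - 1 = -2$)
$B{\left(D,v \right)} = -2$
$B{\left(1,-4 \right)} M{\left(3,1 \right)} = \left(-2\right) 3 = -6$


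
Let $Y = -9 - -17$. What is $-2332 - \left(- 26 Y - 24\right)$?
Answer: $-2100$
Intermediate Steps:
$Y = 8$ ($Y = -9 + 17 = 8$)
$-2332 - \left(- 26 Y - 24\right) = -2332 - \left(\left(-26\right) 8 - 24\right) = -2332 - \left(-208 - 24\right) = -2332 - -232 = -2332 + 232 = -2100$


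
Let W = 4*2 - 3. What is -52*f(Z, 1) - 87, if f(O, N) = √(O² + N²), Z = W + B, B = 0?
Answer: -87 - 52*√26 ≈ -352.15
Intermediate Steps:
W = 5 (W = 8 - 3 = 5)
Z = 5 (Z = 5 + 0 = 5)
f(O, N) = √(N² + O²)
-52*f(Z, 1) - 87 = -52*√(1² + 5²) - 87 = -52*√(1 + 25) - 87 = -52*√26 - 87 = -87 - 52*√26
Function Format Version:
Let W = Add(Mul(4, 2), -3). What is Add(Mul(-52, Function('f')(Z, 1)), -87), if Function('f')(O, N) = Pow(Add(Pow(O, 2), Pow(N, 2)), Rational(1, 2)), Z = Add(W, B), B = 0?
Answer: Add(-87, Mul(-52, Pow(26, Rational(1, 2)))) ≈ -352.15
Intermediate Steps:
W = 5 (W = Add(8, -3) = 5)
Z = 5 (Z = Add(5, 0) = 5)
Function('f')(O, N) = Pow(Add(Pow(N, 2), Pow(O, 2)), Rational(1, 2))
Add(Mul(-52, Function('f')(Z, 1)), -87) = Add(Mul(-52, Pow(Add(Pow(1, 2), Pow(5, 2)), Rational(1, 2))), -87) = Add(Mul(-52, Pow(Add(1, 25), Rational(1, 2))), -87) = Add(Mul(-52, Pow(26, Rational(1, 2))), -87) = Add(-87, Mul(-52, Pow(26, Rational(1, 2))))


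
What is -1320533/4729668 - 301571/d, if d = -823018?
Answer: 169754139917/1946300949012 ≈ 0.087219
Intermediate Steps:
-1320533/4729668 - 301571/d = -1320533/4729668 - 301571/(-823018) = -1320533*1/4729668 - 301571*(-1/823018) = -1320533/4729668 + 301571/823018 = 169754139917/1946300949012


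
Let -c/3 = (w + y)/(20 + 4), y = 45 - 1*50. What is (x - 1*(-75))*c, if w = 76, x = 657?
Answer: -12993/2 ≈ -6496.5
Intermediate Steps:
y = -5 (y = 45 - 50 = -5)
c = -71/8 (c = -3*(76 - 5)/(20 + 4) = -213/24 = -3*71/24 = -71/8 ≈ -8.8750)
(x - 1*(-75))*c = (657 - 1*(-75))*(-71/8) = (657 + 75)*(-71/8) = 732*(-71/8) = -12993/2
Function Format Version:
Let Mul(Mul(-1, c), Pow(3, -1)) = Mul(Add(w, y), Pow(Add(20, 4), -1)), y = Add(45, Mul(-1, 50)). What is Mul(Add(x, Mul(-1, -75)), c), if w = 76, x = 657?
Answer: Rational(-12993, 2) ≈ -6496.5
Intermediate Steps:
y = -5 (y = Add(45, -50) = -5)
c = Rational(-71, 8) (c = Mul(-3, Mul(Add(76, -5), Pow(Add(20, 4), -1))) = Mul(-3, Mul(71, Pow(24, -1))) = Mul(-3, Mul(71, Rational(1, 24))) = Mul(-3, Rational(71, 24)) = Rational(-71, 8) ≈ -8.8750)
Mul(Add(x, Mul(-1, -75)), c) = Mul(Add(657, Mul(-1, -75)), Rational(-71, 8)) = Mul(Add(657, 75), Rational(-71, 8)) = Mul(732, Rational(-71, 8)) = Rational(-12993, 2)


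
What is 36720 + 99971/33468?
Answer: 1229044931/33468 ≈ 36723.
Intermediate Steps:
36720 + 99971/33468 = 1229044931/33468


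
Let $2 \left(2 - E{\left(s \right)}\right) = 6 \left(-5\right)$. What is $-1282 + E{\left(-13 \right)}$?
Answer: $-1265$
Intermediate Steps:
$E{\left(s \right)} = 17$ ($E{\left(s \right)} = 2 - \frac{6 \left(-5\right)}{2} = 2 - -15 = 2 + 15 = 17$)
$-1282 + E{\left(-13 \right)} = -1282 + 17 = -1265$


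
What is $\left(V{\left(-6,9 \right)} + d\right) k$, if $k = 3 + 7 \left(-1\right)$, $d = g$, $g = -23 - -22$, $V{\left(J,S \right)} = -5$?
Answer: $24$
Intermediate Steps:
$g = -1$ ($g = -23 + 22 = -1$)
$d = -1$
$k = -4$ ($k = 3 - 7 = -4$)
$\left(V{\left(-6,9 \right)} + d\right) k = \left(-5 - 1\right) \left(-4\right) = \left(-6\right) \left(-4\right) = 24$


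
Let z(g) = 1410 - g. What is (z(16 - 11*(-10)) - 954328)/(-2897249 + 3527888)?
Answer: -953044/630639 ≈ -1.5112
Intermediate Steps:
(z(16 - 11*(-10)) - 954328)/(-2897249 + 3527888) = ((1410 - (16 - 11*(-10))) - 954328)/(-2897249 + 3527888) = ((1410 - (16 + 110)) - 954328)/630639 = ((1410 - 1*126) - 954328)*(1/630639) = ((1410 - 126) - 954328)*(1/630639) = (1284 - 954328)*(1/630639) = -953044*1/630639 = -953044/630639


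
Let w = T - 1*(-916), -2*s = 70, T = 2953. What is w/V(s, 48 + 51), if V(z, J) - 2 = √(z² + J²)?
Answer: -3869/5511 + 3869*√11026/11022 ≈ 36.157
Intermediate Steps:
s = -35 (s = -½*70 = -35)
w = 3869 (w = 2953 - 1*(-916) = 2953 + 916 = 3869)
V(z, J) = 2 + √(J² + z²) (V(z, J) = 2 + √(z² + J²) = 2 + √(J² + z²))
w/V(s, 48 + 51) = 3869/(2 + √((48 + 51)² + (-35)²)) = 3869/(2 + √(99² + 1225)) = 3869/(2 + √(9801 + 1225)) = 3869/(2 + √11026)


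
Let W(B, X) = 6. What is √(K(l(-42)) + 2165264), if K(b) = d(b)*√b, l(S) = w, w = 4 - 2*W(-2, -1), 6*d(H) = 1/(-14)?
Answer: √(3819525696 - 42*I*√2)/42 ≈ 1471.5 - 1.1441e-5*I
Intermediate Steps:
d(H) = -1/84 (d(H) = (⅙)/(-14) = (⅙)*(-1/14) = -1/84)
w = -8 (w = 4 - 2*6 = 4 - 12 = -8)
l(S) = -8
K(b) = -√b/84
√(K(l(-42)) + 2165264) = √(-I*√2/42 + 2165264) = √(2165264 - I*√2/42)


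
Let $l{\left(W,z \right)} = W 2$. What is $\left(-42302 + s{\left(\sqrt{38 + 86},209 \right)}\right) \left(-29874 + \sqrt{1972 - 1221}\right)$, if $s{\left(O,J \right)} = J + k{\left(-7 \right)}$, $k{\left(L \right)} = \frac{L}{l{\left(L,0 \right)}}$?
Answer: $1257471345 - \frac{84185 \sqrt{751}}{2} \approx 1.2563 \cdot 10^{9}$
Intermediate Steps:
$l{\left(W,z \right)} = 2 W$
$k{\left(L \right)} = \frac{1}{2}$ ($k{\left(L \right)} = \frac{L}{2 L} = L \frac{1}{2 L} = \frac{1}{2}$)
$s{\left(O,J \right)} = \frac{1}{2} + J$ ($s{\left(O,J \right)} = J + \frac{1}{2} = \frac{1}{2} + J$)
$\left(-42302 + s{\left(\sqrt{38 + 86},209 \right)}\right) \left(-29874 + \sqrt{1972 - 1221}\right) = \left(-42302 + \left(\frac{1}{2} + 209\right)\right) \left(-29874 + \sqrt{1972 - 1221}\right) = \left(-42302 + \frac{419}{2}\right) \left(-29874 + \sqrt{751}\right) = - \frac{84185 \left(-29874 + \sqrt{751}\right)}{2} = 1257471345 - \frac{84185 \sqrt{751}}{2}$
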